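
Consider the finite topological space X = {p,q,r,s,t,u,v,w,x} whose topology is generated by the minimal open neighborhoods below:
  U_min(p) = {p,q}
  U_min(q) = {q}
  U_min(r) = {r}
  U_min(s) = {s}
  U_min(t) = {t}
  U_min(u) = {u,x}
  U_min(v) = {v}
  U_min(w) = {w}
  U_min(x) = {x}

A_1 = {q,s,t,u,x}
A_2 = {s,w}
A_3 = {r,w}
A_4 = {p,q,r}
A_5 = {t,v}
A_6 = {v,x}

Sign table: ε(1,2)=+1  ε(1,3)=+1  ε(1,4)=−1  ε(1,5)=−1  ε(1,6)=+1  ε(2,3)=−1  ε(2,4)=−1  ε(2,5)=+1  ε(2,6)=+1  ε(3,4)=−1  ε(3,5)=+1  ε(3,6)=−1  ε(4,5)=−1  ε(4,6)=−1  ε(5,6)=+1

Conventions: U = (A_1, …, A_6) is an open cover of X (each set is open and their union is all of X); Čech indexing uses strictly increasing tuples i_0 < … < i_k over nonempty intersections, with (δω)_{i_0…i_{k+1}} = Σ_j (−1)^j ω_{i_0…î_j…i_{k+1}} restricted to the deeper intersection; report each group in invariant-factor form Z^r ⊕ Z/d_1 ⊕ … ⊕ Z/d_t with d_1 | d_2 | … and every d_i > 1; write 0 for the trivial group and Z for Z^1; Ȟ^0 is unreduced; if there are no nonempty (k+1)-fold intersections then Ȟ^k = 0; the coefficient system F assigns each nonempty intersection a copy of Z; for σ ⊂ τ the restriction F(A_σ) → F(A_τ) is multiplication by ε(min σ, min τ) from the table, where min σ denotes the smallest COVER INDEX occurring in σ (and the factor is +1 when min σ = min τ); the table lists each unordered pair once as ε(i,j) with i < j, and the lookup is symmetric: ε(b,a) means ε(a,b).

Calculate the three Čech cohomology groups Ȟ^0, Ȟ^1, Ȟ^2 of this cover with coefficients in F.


nonempty intersections:
  A12={s} A14={q} A15={t} A16={x} A23={w} A34={r} A56={v}
C dims 6,7; δ0: rk 6, SNF 1^5·2
Ȟ^0: (6−6)−0=0 ⇒ 0
Ȟ^1: (7−0)−6=1 plus torsion [2] ⇒ Z ⊕ Z/2
Ȟ^2: (0−0)−0=0 ⇒ 0

Ȟ^0(U;F) ≅ 0, Ȟ^1(U;F) ≅ Z ⊕ Z/2 and Ȟ^2(U;F) ≅ 0


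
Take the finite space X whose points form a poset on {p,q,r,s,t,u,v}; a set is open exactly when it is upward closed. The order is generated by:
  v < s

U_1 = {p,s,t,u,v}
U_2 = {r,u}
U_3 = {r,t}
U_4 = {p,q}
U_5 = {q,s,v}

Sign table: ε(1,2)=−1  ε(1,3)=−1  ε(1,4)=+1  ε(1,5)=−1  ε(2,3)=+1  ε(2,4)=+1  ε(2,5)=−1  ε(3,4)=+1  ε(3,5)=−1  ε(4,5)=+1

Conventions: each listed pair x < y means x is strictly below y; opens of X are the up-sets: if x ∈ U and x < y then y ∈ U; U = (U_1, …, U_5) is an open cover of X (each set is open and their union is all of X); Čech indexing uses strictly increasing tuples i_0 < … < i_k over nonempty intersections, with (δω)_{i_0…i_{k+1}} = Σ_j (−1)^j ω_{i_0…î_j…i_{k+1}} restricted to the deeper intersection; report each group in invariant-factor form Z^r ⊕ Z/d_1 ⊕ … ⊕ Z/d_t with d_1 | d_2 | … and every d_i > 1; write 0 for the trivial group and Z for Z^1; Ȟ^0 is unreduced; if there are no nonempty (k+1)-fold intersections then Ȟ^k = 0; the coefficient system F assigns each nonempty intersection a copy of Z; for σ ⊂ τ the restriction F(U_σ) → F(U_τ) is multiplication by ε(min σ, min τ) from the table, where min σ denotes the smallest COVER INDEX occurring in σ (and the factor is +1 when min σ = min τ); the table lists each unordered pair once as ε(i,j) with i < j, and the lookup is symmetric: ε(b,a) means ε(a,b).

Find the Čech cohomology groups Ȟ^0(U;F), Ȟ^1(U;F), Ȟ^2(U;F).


Ȟ^0(U;F) ≅ 0,  Ȟ^1(U;F) ≅ Z ⊕ Z/2,  Ȟ^2(U;F) ≅ 0

intersection data:
  U12={u} U13={t} U14={p} U15={s,v} U23={r} U45={q}
C dims 5,6; δ0: rk 5, SNF 1^4·2
Ȟ^0 = (5 − 5) − 0 = 0, so Ȟ^0 ≅ 0
Ȟ^1 = (6 − 0) − 5 = 1 plus torsion [2], so Ȟ^1 ≅ Z ⊕ Z/2
Ȟ^2 = (0 − 0) − 0 = 0, so Ȟ^2 ≅ 0


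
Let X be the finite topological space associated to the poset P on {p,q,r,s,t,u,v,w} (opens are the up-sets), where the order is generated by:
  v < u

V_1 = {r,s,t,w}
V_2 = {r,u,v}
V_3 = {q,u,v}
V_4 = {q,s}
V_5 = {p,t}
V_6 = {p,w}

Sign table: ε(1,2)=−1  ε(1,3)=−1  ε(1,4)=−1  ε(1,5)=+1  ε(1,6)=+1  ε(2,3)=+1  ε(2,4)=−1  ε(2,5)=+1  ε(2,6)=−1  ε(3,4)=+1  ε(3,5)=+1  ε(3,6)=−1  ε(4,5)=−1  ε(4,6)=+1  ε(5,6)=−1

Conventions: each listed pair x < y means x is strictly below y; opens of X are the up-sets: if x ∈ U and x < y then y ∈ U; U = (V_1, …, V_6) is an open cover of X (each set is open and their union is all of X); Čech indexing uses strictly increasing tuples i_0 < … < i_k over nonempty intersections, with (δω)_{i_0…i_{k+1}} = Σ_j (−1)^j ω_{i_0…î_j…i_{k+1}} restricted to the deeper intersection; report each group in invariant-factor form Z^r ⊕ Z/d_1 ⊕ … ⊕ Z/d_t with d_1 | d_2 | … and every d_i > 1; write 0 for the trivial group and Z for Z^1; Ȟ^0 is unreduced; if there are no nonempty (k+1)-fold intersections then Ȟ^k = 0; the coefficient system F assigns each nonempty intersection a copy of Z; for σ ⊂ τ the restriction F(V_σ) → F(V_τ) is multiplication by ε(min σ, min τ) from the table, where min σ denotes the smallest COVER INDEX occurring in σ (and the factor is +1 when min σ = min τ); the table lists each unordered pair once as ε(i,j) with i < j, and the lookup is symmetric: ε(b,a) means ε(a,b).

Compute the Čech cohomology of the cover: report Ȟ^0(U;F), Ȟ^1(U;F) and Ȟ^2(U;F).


nonempty overlaps:
  V12={r} V14={s} V15={t} V16={w} V23={u,v} V34={q} V56={p}
C dims 6,7; δ0: rk 6, SNF 1^5·2
degree 0: 6−6−0 = 0 → Ȟ^0 ≅ 0
degree 1: 7−0−6 = 1 plus torsion [2] → Ȟ^1 ≅ Z ⊕ Z/2
degree 2: 0−0−0 = 0 → Ȟ^2 ≅ 0

Ȟ^0(U;F) ≅ 0; Ȟ^1(U;F) ≅ Z ⊕ Z/2; Ȟ^2(U;F) ≅ 0


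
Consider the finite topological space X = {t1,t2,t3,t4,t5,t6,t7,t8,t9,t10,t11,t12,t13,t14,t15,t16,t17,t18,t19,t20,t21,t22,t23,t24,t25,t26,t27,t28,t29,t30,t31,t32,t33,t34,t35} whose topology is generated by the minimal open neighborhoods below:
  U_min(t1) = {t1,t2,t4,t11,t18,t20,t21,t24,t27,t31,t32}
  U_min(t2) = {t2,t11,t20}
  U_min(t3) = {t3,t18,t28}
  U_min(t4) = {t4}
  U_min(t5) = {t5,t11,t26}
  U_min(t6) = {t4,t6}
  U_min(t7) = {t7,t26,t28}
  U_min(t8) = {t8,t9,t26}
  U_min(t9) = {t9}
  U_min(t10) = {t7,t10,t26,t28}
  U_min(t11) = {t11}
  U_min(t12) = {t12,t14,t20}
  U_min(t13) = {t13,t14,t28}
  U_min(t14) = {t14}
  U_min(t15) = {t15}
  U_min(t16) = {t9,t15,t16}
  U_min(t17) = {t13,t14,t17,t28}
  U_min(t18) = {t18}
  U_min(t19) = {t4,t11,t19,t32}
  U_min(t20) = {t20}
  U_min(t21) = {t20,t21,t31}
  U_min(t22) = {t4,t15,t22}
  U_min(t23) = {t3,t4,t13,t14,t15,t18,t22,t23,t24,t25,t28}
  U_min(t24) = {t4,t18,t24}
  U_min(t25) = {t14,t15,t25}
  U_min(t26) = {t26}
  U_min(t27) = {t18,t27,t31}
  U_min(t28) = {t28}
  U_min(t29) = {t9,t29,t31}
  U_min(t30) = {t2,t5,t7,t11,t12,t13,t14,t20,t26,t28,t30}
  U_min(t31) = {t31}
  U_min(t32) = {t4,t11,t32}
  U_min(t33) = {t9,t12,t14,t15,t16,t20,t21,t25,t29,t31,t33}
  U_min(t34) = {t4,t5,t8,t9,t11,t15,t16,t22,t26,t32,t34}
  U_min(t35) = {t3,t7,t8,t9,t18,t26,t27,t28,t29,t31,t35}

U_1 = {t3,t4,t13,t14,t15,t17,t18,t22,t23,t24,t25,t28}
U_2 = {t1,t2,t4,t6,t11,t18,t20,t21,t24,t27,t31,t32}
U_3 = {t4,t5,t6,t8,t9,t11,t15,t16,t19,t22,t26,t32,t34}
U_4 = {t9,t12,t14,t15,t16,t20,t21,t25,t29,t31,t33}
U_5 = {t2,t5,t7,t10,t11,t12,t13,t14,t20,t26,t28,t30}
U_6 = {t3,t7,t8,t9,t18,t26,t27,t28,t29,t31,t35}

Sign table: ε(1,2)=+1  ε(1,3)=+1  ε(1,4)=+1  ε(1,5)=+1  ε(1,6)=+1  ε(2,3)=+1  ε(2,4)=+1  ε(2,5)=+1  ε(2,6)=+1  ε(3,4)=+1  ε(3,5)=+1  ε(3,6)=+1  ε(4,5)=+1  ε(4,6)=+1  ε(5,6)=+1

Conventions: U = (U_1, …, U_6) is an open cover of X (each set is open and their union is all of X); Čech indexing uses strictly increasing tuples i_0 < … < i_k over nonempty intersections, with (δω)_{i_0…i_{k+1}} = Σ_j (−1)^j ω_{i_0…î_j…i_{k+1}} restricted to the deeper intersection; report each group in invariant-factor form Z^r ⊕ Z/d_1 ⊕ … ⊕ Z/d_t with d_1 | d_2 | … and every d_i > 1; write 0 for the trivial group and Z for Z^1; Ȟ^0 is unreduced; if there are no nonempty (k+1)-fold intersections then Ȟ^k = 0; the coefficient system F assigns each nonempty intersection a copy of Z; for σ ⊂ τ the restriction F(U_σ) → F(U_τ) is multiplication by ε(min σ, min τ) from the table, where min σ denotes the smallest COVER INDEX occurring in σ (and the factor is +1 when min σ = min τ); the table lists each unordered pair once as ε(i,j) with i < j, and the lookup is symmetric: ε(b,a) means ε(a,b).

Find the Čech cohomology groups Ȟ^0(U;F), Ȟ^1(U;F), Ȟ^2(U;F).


nerve of the cover:
  U12={t4,t18,t24} U13={t4,t15,t22} U14={t14,t15,t25} U15={t13,t14,t28} U16={t3,t18,t28} U23={t4,t6,t11,t32} U24={t20,t21,t31} U25={t2,t11,t20} U26={t18,t27,t31} U34={t9,t15,t16} U35={t5,t11,t26} U36={t8,t9,t26} U45={t12,t14,t20} U46={t9,t29,t31} U56={t7,t26,t28}
  U123={t4} U126={t18} U134={t15} U145={t14} U156={t28} U235={t11} U245={t20} U246={t31} U346={t9} U356={t26}
C dims 6,15,10; δ0: rk 5, SNF 1^5; δ1: rk 10, SNF 1^9·2
Ȟ^0 = (6 − 5) − 0 = 1, so Ȟ^0 ≅ Z
Ȟ^1 = (15 − 10) − 5 = 0, so Ȟ^1 ≅ 0
Ȟ^2 = (10 − 0) − 10 = 0 plus torsion [2], so Ȟ^2 ≅ Z/2

Ȟ^0 ≅ Z, Ȟ^1 ≅ 0, Ȟ^2 ≅ Z/2


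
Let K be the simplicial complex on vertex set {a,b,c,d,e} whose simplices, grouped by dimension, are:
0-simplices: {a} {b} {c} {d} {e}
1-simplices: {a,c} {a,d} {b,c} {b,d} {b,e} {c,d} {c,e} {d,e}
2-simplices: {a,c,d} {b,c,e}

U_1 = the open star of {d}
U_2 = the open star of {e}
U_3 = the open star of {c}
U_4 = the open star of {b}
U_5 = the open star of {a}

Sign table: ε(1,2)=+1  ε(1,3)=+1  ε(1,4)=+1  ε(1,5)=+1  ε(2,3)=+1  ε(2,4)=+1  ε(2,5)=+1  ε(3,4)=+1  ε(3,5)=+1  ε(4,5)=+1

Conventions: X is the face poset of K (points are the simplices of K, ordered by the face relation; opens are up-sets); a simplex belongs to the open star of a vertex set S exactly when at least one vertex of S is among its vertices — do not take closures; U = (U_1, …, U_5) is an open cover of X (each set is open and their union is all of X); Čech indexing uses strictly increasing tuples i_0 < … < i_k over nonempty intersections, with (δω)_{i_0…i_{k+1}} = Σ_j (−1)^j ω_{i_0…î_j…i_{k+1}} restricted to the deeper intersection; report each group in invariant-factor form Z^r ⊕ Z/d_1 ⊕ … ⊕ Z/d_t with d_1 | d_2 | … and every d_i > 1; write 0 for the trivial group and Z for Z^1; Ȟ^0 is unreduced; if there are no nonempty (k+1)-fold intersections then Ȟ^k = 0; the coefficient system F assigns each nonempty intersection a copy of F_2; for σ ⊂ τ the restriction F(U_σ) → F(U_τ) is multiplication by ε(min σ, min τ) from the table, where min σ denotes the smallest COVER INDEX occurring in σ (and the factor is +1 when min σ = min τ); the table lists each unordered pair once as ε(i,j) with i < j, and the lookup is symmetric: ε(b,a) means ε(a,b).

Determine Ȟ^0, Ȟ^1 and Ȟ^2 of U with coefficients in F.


nonempty overlaps:
  U1={{d},{a,d},{b,d},{c,d},{d,e},{a,c,d}} U2={{e},{b,e},{c,e},{d,e},{b,c,e}} U3={{c},{a,c},{b,c},{c,d},{c,e},{a,c,d},{b,c,e}} U4={{b},{b,c},{b,d},{b,e},{b,c,e}} U5={{a},{a,c},{a,d},{a,c,d}}
  U12={{d,e}} U13={{c,d},{a,c,d}} U14={{b,d}} U15={{a,d},{a,c,d}} U23={{c,e},{b,c,e}} U24={{b,e},{b,c,e}} U34={{b,c},{b,c,e}} U35={{a,c},{a,c,d}}
  U135={{a,c,d}} U234={{b,c,e}}
C dims 5,8,2; δ0: rk_F2 4; δ1: rk_F2 2
degree 0: 5−4−0 = 1 → Ȟ^0 ≅ Z/2
degree 1: 8−2−4 = 2 → Ȟ^1 ≅ Z/2 ⊕ Z/2
degree 2: 2−0−2 = 0 → Ȟ^2 ≅ 0

Ȟ^0(U;F) ≅ Z/2,  Ȟ^1(U;F) ≅ Z/2 ⊕ Z/2,  Ȟ^2(U;F) ≅ 0


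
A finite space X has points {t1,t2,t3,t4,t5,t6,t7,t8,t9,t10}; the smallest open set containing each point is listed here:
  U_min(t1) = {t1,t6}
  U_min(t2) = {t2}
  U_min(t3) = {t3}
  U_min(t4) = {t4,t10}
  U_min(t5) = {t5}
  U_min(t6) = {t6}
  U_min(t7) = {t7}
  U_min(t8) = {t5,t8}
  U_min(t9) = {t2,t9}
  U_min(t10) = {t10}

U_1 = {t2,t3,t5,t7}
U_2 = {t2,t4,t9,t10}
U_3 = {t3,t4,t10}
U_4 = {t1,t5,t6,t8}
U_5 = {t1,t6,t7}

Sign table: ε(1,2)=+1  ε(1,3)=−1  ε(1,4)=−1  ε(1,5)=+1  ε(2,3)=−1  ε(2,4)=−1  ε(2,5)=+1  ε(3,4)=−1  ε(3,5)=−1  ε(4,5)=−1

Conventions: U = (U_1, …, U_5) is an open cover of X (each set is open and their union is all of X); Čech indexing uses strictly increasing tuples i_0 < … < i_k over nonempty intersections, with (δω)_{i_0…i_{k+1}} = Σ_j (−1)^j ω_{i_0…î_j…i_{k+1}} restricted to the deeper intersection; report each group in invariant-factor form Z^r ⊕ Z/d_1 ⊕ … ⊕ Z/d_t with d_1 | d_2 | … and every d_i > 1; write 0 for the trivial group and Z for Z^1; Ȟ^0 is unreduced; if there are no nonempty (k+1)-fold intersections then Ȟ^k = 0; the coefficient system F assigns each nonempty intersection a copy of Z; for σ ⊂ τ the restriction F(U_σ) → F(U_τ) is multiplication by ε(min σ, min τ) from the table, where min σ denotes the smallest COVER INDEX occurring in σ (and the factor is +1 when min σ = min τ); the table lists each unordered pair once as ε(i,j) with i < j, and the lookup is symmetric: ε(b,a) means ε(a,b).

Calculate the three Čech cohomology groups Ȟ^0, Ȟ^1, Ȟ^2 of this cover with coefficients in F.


cover nerve:
  U12={t2} U13={t3} U14={t5} U15={t7} U23={t4,t10} U45={t1,t6}
C dims 5,6; δ0: rk 4, SNF 1^4
Ȟ^0: (5−4)−0=1 ⇒ Z
Ȟ^1: (6−0)−4=2 ⇒ Z^2
Ȟ^2: (0−0)−0=0 ⇒ 0

Ȟ^0 = Z,  Ȟ^1 = Z^2,  Ȟ^2 = 0


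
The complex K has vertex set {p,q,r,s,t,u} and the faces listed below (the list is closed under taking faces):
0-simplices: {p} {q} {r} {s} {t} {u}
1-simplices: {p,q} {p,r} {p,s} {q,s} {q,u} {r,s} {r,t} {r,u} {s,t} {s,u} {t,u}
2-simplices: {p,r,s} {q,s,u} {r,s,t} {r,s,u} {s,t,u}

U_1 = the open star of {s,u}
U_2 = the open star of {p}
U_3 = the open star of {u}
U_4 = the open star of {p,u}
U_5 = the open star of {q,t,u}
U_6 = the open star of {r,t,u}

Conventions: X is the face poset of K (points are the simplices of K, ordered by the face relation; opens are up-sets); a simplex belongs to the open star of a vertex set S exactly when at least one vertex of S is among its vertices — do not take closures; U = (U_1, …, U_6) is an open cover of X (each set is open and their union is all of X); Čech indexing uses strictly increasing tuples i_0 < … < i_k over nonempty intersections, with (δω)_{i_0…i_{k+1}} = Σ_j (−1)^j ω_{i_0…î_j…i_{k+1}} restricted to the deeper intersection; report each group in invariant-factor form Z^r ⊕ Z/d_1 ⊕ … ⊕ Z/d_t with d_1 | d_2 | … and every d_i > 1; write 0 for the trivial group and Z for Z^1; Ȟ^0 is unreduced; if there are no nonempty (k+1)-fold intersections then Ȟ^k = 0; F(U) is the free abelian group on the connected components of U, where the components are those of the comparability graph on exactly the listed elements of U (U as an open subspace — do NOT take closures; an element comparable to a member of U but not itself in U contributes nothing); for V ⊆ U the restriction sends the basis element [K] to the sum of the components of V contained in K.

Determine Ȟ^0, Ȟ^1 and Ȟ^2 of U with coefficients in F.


nerve of the cover:
  U1={{s},{u},{p,s},{q,s},{q,u},{r,s},{r,u},{s,t},{s,u},{t,u},{p,r,s},{q,s,u},{r,s,t},{r,s,u},{s,t,u}} U2={{p},{p,q},{p,r},{p,s},{p,r,s}} U3={{u},{q,u},{r,u},{s,u},{t,u},{q,s,u},{r,s,u},{s,t,u}} U4={{p},{u},{p,q},{p,r},{p,s},{q,u},{r,u},{s,u},{t,u},{p,r,s},{q,s,u},{r,s,u},{s,t,u}} U5={{q},{t},{u},{p,q},{q,s},{q,u},{r,t},{r,u},{s,t},{s,u},{t,u},{q,s,u},{r,s,t},{r,s,u},{s,t,u}} U6={{r},{t},{u},{p,r},{q,u},{r,s},{r,t},{r,u},{s,t},{s,u},{t,u},{p,r,s},{q,s,u},{r,s,t},{r,s,u},{s,t,u}}
  U12={{p,s},{p,r,s}} U13={{u},{q,u},{r,u},{s,u},{t,u},{q,s,u},{r,s,u},{s,t,u}} U14={{u},{p,s},{q,u},{r,u},{s,u},{t,u},{p,r,s},{q,s,u},{r,s,u},{s,t,u}} U15={{u},{q,s},{q,u},{r,u},{s,t},{s,u},{t,u},{q,s,u},{r,s,t},{r,s,u},{s,t,u}} U16={{u},{q,u},{r,s},{r,u},{s,t},{s,u},{t,u},{p,r,s},{q,s,u},{r,s,t},{r,s,u},{s,t,u}} U24={{p},{p,q},{p,r},{p,s},{p,r,s}} U25={{p,q}} U26={{p,r},{p,r,s}} U34={{u},{q,u},{r,u},{s,u},{t,u},{q,s,u},{r,s,u},{s,t,u}} U35={{u},{q,u},{r,u},{s,u},{t,u},{q,s,u},{r,s,u},{s,t,u}} U36={{u},{q,u},{r,u},{s,u},{t,u},{q,s,u},{r,s,u},{s,t,u}} U45={{u},{p,q},{q,u},{r,u},{s,u},{t,u},{q,s,u},{r,s,u},{s,t,u}} U46={{u},{p,r},{q,u},{r,u},{s,u},{t,u},{p,r,s},{q,s,u},{r,s,u},{s,t,u}} U56={{t},{u},{q,u},{r,t},{r,u},{s,t},{s,u},{t,u},{q,s,u},{r,s,t},{r,s,u},{s,t,u}}
  U124={{p,s},{p,r,s}} U126={{p,r,s}} U134={{u},{q,u},{r,u},{s,u},{t,u},{q,s,u},{r,s,u},{s,t,u}} U135={{u},{q,u},{r,u},{s,u},{t,u},{q,s,u},{r,s,u},{s,t,u}} U136={{u},{q,u},{r,u},{s,u},{t,u},{q,s,u},{r,s,u},{s,t,u}} U145={{u},{q,u},{r,u},{s,u},{t,u},{q,s,u},{r,s,u},{s,t,u}} U146={{u},{q,u},{r,u},{s,u},{t,u},{p,r,s},{q,s,u},{r,s,u},{s,t,u}} U156={{u},{q,u},{r,u},{s,t},{s,u},{t,u},{q,s,u},{r,s,t},{r,s,u},{s,t,u}} U245={{p,q}} U246={{p,r},{p,r,s}} U345={{u},{q,u},{r,u},{s,u},{t,u},{q,s,u},{r,s,u},{s,t,u}} U346={{u},{q,u},{r,u},{s,u},{t,u},{q,s,u},{r,s,u},{s,t,u}} U356={{u},{q,u},{r,u},{s,u},{t,u},{q,s,u},{r,s,u},{s,t,u}} U456={{u},{q,u},{r,u},{s,u},{t,u},{q,s,u},{r,s,u},{s,t,u}}
  U1246={{p,r,s}} U1345={{u},{q,u},{r,u},{s,u},{t,u},{q,s,u},{r,s,u},{s,t,u}} U1346={{u},{q,u},{r,u},{s,u},{t,u},{q,s,u},{r,s,u},{s,t,u}} U1356={{u},{q,u},{r,u},{s,u},{t,u},{q,s,u},{r,s,u},{s,t,u}} U1456={{u},{q,u},{r,u},{s,u},{t,u},{q,s,u},{r,s,u},{s,t,u}} U3456={{u},{q,u},{r,u},{s,u},{t,u},{q,s,u},{r,s,u},{s,t,u}}
  U13456={{u},{q,u},{r,u},{s,u},{t,u},{q,s,u},{r,s,u},{s,t,u}}
components per intersection:
  U1: {{s},{u},{p,s},{q,s},{q,u},{r,s},{r,u},{s,t},{s,u},{t,u},{p,r,s},{q,s,u},{r,s,t},{r,s,u},{s,t,u}}
  U2: {{p},{p,q},{p,r},{p,s},{p,r,s}}
  U3: {{u},{q,u},{r,u},{s,u},{t,u},{q,s,u},{r,s,u},{s,t,u}}
  U4: {{p},{p,q},{p,r},{p,s},{p,r,s}} {{u},{q,u},{r,u},{s,u},{t,u},{q,s,u},{r,s,u},{s,t,u}}
  U5: {{q},{t},{u},{p,q},{q,s},{q,u},{r,t},{r,u},{s,t},{s,u},{t,u},{q,s,u},{r,s,t},{r,s,u},{s,t,u}}
  U6: {{r},{t},{u},{p,r},{q,u},{r,s},{r,t},{r,u},{s,t},{s,u},{t,u},{p,r,s},{q,s,u},{r,s,t},{r,s,u},{s,t,u}}
  U12: {{p,s},{p,r,s}}
  U13: {{u},{q,u},{r,u},{s,u},{t,u},{q,s,u},{r,s,u},{s,t,u}}
  U14: {{u},{q,u},{r,u},{s,u},{t,u},{q,s,u},{r,s,u},{s,t,u}} {{p,s},{p,r,s}}
  U15: {{u},{q,s},{q,u},{r,u},{s,t},{s,u},{t,u},{q,s,u},{r,s,t},{r,s,u},{s,t,u}}
  U16: {{u},{q,u},{r,s},{r,u},{s,t},{s,u},{t,u},{p,r,s},{q,s,u},{r,s,t},{r,s,u},{s,t,u}}
  U24: {{p},{p,q},{p,r},{p,s},{p,r,s}}
  U25: {{p,q}}
  U26: {{p,r},{p,r,s}}
  U34: {{u},{q,u},{r,u},{s,u},{t,u},{q,s,u},{r,s,u},{s,t,u}}
  U35: {{u},{q,u},{r,u},{s,u},{t,u},{q,s,u},{r,s,u},{s,t,u}}
  U36: {{u},{q,u},{r,u},{s,u},{t,u},{q,s,u},{r,s,u},{s,t,u}}
  U45: {{u},{q,u},{r,u},{s,u},{t,u},{q,s,u},{r,s,u},{s,t,u}} {{p,q}}
  U46: {{u},{q,u},{r,u},{s,u},{t,u},{q,s,u},{r,s,u},{s,t,u}} {{p,r},{p,r,s}}
  U56: {{t},{u},{q,u},{r,t},{r,u},{s,t},{s,u},{t,u},{q,s,u},{r,s,t},{r,s,u},{s,t,u}}
  U124: {{p,s},{p,r,s}}
  U126: {{p,r,s}}
  U134: {{u},{q,u},{r,u},{s,u},{t,u},{q,s,u},{r,s,u},{s,t,u}}
  U135: {{u},{q,u},{r,u},{s,u},{t,u},{q,s,u},{r,s,u},{s,t,u}}
  U136: {{u},{q,u},{r,u},{s,u},{t,u},{q,s,u},{r,s,u},{s,t,u}}
  U145: {{u},{q,u},{r,u},{s,u},{t,u},{q,s,u},{r,s,u},{s,t,u}}
  U146: {{u},{q,u},{r,u},{s,u},{t,u},{q,s,u},{r,s,u},{s,t,u}} {{p,r,s}}
  U156: {{u},{q,u},{r,u},{s,t},{s,u},{t,u},{q,s,u},{r,s,t},{r,s,u},{s,t,u}}
  U245: {{p,q}}
  U246: {{p,r},{p,r,s}}
  U345: {{u},{q,u},{r,u},{s,u},{t,u},{q,s,u},{r,s,u},{s,t,u}}
  U346: {{u},{q,u},{r,u},{s,u},{t,u},{q,s,u},{r,s,u},{s,t,u}}
  U356: {{u},{q,u},{r,u},{s,u},{t,u},{q,s,u},{r,s,u},{s,t,u}}
  U456: {{u},{q,u},{r,u},{s,u},{t,u},{q,s,u},{r,s,u},{s,t,u}}
  U1246: {{p,r,s}}
  U1345: {{u},{q,u},{r,u},{s,u},{t,u},{q,s,u},{r,s,u},{s,t,u}}
  U1346: {{u},{q,u},{r,u},{s,u},{t,u},{q,s,u},{r,s,u},{s,t,u}}
  U1356: {{u},{q,u},{r,u},{s,u},{t,u},{q,s,u},{r,s,u},{s,t,u}}
  U1456: {{u},{q,u},{r,u},{s,u},{t,u},{q,s,u},{r,s,u},{s,t,u}}
  U3456: {{u},{q,u},{r,u},{s,u},{t,u},{q,s,u},{r,s,u},{s,t,u}}
  U13456: {{u},{q,u},{r,u},{s,u},{t,u},{q,s,u},{r,s,u},{s,t,u}}
C dims 7,17,15,6; δ0: rk 6, SNF 1^6; δ1: rk 10, SNF 1^10; δ2: rk 5, SNF 1^5
Ȟ^0 = (7 − 6) − 0 = 1, so Ȟ^0 ≅ Z
Ȟ^1 = (17 − 10) − 6 = 1, so Ȟ^1 ≅ Z
Ȟ^2 = (15 − 5) − 10 = 0, so Ȟ^2 ≅ 0

Ȟ^0(U;F) ≅ Z,  Ȟ^1(U;F) ≅ Z,  Ȟ^2(U;F) ≅ 0


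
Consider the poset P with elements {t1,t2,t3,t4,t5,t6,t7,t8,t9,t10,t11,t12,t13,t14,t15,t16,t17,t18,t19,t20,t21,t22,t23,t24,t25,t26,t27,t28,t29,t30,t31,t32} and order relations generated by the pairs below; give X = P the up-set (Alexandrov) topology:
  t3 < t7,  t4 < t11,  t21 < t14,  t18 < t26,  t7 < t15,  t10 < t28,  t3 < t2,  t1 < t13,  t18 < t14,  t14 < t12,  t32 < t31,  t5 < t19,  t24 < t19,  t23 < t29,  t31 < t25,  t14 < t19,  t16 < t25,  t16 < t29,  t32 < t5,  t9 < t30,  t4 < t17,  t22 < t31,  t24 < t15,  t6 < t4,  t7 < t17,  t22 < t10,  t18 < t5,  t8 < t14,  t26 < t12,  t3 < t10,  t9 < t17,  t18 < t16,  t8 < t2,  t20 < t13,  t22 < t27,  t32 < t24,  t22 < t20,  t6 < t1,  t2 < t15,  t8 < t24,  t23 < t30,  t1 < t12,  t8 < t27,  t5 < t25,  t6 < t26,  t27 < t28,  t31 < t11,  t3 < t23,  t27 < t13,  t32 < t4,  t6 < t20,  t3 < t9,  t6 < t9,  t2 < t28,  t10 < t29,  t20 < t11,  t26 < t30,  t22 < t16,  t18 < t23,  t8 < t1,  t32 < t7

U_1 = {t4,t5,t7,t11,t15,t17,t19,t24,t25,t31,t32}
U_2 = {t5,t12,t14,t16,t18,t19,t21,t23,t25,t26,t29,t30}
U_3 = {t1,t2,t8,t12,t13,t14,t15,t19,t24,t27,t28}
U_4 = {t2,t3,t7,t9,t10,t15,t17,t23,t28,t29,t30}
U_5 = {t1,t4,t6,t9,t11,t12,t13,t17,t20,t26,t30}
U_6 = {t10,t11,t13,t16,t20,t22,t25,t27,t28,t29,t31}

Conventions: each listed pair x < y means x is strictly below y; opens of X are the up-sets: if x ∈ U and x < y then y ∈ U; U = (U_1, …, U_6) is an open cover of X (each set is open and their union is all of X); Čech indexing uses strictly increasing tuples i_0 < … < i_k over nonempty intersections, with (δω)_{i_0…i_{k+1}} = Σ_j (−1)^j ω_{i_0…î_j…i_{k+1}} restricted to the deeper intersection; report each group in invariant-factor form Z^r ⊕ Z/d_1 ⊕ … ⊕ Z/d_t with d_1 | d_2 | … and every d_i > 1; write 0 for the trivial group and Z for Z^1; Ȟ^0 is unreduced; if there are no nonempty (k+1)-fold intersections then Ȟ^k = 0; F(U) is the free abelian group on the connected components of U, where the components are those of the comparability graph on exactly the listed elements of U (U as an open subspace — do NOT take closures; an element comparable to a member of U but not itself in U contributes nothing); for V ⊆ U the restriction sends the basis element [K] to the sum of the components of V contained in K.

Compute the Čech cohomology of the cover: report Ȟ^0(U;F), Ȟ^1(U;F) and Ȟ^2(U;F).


intersection data:
  U12={t5,t19,t25} U13={t15,t19,t24} U14={t7,t15,t17} U15={t4,t11,t17} U16={t11,t25,t31} U23={t12,t14,t19} U24={t23,t29,t30} U25={t12,t26,t30} U26={t16,t25,t29} U34={t2,t15,t28} U35={t1,t12,t13} U36={t13,t27,t28} U45={t9,t17,t30} U46={t10,t28,t29} U56={t11,t13,t20}
  U123={t19} U126={t25} U134={t15} U145={t17} U156={t11} U235={t12} U245={t30} U246={t29} U346={t28} U356={t13}
components per intersection:
  U1: {t4,t5,t7,t11,t15,t17,t19,t24,t25,t31,t32}
  U2: {t5,t12,t14,t16,t18,t19,t21,t23,t25,t26,t29,t30}
  U3: {t1,t2,t8,t12,t13,t14,t15,t19,t24,t27,t28}
  U4: {t2,t3,t7,t9,t10,t15,t17,t23,t28,t29,t30}
  U5: {t1,t4,t6,t9,t11,t12,t13,t17,t20,t26,t30}
  U6: {t10,t11,t13,t16,t20,t22,t25,t27,t28,t29,t31}
  U12: {t5,t19,t25}
  U13: {t15,t19,t24}
  U14: {t7,t15,t17}
  U15: {t4,t11,t17}
  U16: {t11,t25,t31}
  U23: {t12,t14,t19}
  U24: {t23,t29,t30}
  U25: {t12,t26,t30}
  U26: {t16,t25,t29}
  U34: {t2,t15,t28}
  U35: {t1,t12,t13}
  U36: {t13,t27,t28}
  U45: {t9,t17,t30}
  U46: {t10,t28,t29}
  U56: {t11,t13,t20}
  U123: {t19}
  U126: {t25}
  U134: {t15}
  U145: {t17}
  U156: {t11}
  U235: {t12}
  U245: {t30}
  U246: {t29}
  U346: {t28}
  U356: {t13}
C dims 6,15,10; δ0: rk 5, SNF 1^5; δ1: rk 10, SNF 1^9·2
Ȟ^0 = (6 − 5) − 0 = 1, so Ȟ^0 ≅ Z
Ȟ^1 = (15 − 10) − 5 = 0, so Ȟ^1 ≅ 0
Ȟ^2 = (10 − 0) − 10 = 0 plus torsion [2], so Ȟ^2 ≅ Z/2

Ȟ^0(U;F) ≅ Z,  Ȟ^1(U;F) ≅ 0,  Ȟ^2(U;F) ≅ Z/2


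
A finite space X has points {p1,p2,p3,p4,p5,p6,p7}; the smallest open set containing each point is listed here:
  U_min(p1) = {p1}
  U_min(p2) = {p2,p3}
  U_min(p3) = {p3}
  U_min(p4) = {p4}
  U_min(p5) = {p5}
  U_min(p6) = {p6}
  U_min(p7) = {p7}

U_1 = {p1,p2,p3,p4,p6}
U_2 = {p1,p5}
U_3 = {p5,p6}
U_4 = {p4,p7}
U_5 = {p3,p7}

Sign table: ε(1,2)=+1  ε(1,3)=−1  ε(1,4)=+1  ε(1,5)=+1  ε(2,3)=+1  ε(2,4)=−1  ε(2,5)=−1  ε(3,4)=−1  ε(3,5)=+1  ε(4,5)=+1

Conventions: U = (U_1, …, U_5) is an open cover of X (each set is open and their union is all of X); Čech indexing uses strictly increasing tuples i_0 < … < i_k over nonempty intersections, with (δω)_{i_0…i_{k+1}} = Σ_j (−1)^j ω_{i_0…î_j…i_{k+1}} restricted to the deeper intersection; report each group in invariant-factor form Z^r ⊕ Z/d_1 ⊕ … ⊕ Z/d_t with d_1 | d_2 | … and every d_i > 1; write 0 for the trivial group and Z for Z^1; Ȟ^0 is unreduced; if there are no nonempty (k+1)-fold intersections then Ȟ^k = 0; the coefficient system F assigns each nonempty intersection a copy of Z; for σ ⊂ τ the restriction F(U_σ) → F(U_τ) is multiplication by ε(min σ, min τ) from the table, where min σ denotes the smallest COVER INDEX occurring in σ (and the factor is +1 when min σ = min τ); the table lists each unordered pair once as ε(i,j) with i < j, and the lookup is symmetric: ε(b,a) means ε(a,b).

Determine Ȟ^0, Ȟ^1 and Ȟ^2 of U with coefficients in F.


nonempty intersections:
  U12={p1} U13={p6} U14={p4} U15={p3} U23={p5} U45={p7}
C dims 5,6; δ0: rk 5, SNF 1^4·2
Ȟ^0: (5−5)−0=0 ⇒ 0
Ȟ^1: (6−0)−5=1 plus torsion [2] ⇒ Z ⊕ Z/2
Ȟ^2: (0−0)−0=0 ⇒ 0

Ȟ^0 = 0, Ȟ^1 = Z ⊕ Z/2, Ȟ^2 = 0


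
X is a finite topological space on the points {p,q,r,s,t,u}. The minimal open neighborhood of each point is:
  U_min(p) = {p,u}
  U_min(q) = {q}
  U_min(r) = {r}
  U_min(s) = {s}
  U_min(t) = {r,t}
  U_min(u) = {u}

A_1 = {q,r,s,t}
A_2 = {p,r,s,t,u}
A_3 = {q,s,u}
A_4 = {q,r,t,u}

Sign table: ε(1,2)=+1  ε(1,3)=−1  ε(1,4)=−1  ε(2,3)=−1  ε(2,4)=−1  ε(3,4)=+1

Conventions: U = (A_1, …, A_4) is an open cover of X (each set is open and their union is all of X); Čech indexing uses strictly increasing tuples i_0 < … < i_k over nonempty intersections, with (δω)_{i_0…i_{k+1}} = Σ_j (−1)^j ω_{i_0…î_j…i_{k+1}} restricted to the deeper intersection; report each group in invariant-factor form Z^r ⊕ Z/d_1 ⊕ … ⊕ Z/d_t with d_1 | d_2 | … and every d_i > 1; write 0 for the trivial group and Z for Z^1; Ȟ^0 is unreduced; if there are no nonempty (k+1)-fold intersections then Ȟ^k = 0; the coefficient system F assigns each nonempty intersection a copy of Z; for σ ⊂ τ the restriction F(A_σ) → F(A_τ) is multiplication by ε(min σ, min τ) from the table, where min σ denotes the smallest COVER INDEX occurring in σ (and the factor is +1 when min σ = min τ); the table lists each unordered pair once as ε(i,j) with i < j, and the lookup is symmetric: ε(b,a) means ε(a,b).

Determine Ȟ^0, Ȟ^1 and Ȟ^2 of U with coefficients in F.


Ȟ^0(U;F) ≅ Z, Ȟ^1(U;F) ≅ 0 and Ȟ^2(U;F) ≅ Z

intersection data:
  A12={r,s,t} A13={q,s} A14={q,r,t} A23={s,u} A24={r,t,u} A34={q,u}
  A123={s} A124={r,t} A134={q} A234={u}
C dims 4,6,4; δ0: rk 3, SNF 1^3; δ1: rk 3, SNF 1^3
Ȟ^0 = (4 − 3) − 0 = 1, so Ȟ^0 ≅ Z
Ȟ^1 = (6 − 3) − 3 = 0, so Ȟ^1 ≅ 0
Ȟ^2 = (4 − 0) − 3 = 1, so Ȟ^2 ≅ Z


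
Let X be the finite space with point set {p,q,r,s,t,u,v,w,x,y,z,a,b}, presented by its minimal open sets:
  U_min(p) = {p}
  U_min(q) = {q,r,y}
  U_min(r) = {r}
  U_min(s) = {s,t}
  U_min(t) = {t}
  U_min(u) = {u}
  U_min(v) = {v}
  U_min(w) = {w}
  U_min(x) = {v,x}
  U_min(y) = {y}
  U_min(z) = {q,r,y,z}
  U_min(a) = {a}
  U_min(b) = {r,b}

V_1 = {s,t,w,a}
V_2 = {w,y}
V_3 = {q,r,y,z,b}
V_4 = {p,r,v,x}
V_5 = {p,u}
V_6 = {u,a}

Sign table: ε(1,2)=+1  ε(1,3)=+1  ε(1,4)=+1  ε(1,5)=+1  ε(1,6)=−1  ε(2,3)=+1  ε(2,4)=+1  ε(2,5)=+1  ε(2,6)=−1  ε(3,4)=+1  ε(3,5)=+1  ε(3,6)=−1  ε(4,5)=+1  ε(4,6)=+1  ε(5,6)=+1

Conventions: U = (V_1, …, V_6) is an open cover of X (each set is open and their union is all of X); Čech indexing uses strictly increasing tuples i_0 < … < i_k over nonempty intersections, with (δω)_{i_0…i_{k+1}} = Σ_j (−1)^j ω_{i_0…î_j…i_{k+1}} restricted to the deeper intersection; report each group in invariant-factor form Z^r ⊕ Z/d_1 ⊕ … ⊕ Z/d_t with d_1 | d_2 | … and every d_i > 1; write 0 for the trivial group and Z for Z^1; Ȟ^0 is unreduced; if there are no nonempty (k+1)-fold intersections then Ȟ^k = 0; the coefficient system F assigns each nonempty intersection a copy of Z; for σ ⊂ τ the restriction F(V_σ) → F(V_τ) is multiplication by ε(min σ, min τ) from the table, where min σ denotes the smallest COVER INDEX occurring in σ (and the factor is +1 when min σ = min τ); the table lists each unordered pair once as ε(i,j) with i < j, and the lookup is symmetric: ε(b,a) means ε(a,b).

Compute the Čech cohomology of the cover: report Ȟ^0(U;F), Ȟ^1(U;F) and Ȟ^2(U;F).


Ȟ^0 = 0; Ȟ^1 = Z/2; Ȟ^2 = 0

nonempty overlaps:
  V12={w} V16={a} V23={y} V34={r} V45={p} V56={u}
C dims 6,6; δ0: rk 6, SNF 1^5·2
degree 0: 6−6−0 = 0 → Ȟ^0 ≅ 0
degree 1: 6−0−6 = 0 plus torsion [2] → Ȟ^1 ≅ Z/2
degree 2: 0−0−0 = 0 → Ȟ^2 ≅ 0


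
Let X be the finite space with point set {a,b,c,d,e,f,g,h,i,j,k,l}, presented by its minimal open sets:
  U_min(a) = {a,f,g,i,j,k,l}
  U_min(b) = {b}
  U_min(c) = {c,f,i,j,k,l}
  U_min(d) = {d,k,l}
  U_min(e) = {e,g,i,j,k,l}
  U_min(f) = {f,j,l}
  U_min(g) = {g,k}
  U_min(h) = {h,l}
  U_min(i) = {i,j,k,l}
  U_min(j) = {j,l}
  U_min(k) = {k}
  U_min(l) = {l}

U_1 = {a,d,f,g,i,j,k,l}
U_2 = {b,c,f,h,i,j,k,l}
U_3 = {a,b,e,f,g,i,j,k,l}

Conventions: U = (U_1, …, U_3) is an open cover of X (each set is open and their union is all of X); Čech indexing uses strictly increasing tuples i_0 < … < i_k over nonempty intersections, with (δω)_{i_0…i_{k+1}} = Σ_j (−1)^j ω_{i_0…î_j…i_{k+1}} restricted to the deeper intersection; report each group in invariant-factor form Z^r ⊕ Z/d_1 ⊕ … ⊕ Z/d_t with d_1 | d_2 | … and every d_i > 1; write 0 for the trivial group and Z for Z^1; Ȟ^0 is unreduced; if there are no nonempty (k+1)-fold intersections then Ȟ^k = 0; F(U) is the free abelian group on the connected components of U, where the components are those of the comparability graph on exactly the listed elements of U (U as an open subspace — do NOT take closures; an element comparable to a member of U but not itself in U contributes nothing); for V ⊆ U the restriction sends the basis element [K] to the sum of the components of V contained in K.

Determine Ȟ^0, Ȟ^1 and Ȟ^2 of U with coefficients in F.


Ȟ^0 = Z^2; Ȟ^1 = 0; Ȟ^2 = 0

nerve simplices:
  U12={f,i,j,k,l} U13={a,f,g,i,j,k,l} U23={b,f,i,j,k,l}
  U123={f,i,j,k,l}
components per intersection:
  U1: {a,d,f,g,i,j,k,l}
  U2: {b} {c,f,h,i,j,k,l}
  U3: {a,e,f,g,i,j,k,l} {b}
  U12: {f,i,j,k,l}
  U13: {a,f,g,i,j,k,l}
  U23: {b} {f,i,j,k,l}
  U123: {f,i,j,k,l}
C dims 5,4,1; δ0: rk 3, SNF 1^3; δ1: rk 1, SNF 1^1
degree 0: 5−3−0 = 2 → Ȟ^0 ≅ Z^2
degree 1: 4−1−3 = 0 → Ȟ^1 ≅ 0
degree 2: 1−0−1 = 0 → Ȟ^2 ≅ 0


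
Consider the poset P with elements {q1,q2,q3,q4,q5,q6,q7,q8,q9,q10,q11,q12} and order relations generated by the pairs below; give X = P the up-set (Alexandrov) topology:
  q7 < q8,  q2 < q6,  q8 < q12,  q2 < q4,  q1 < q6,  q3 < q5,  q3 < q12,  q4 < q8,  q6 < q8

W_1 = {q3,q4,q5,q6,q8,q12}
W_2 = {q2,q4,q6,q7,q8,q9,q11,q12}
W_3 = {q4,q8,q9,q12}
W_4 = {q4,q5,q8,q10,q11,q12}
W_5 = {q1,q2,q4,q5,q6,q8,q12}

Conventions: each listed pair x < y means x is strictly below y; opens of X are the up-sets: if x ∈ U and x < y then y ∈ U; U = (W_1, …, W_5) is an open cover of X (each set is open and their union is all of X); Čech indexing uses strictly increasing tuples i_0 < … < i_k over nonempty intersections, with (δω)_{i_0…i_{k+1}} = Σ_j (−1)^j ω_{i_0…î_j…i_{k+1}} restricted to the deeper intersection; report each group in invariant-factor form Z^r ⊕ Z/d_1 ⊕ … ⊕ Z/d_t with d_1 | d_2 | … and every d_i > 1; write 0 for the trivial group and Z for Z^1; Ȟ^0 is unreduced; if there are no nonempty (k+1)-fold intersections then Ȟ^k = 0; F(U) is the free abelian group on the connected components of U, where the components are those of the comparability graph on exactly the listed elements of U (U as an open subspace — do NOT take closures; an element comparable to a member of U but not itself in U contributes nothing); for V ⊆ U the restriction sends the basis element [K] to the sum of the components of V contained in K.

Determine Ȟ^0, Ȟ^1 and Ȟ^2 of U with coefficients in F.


Ȟ^0(U;F) ≅ Z^4, Ȟ^1(U;F) ≅ 0, Ȟ^2(U;F) ≅ 0

nerve of the cover:
  W12={q4,q6,q8,q12} W13={q4,q8,q12} W14={q4,q5,q8,q12} W15={q4,q5,q6,q8,q12} W23={q4,q8,q9,q12} W24={q4,q8,q11,q12} W25={q2,q4,q6,q8,q12} W34={q4,q8,q12} W35={q4,q8,q12} W45={q4,q5,q8,q12}
  W123={q4,q8,q12} W124={q4,q8,q12} W125={q4,q6,q8,q12} W134={q4,q8,q12} W135={q4,q8,q12} W145={q4,q5,q8,q12} W234={q4,q8,q12} W235={q4,q8,q12} W245={q4,q8,q12} W345={q4,q8,q12}
  W1234={q4,q8,q12} W1235={q4,q8,q12} W1245={q4,q8,q12} W1345={q4,q8,q12} W2345={q4,q8,q12}
  W12345={q4,q8,q12}
components per intersection:
  W1: {q3,q4,q5,q6,q8,q12}
  W2: {q2,q4,q6,q7,q8,q12} {q9} {q11}
  W3: {q4,q8,q12} {q9}
  W4: {q4,q8,q12} {q5} {q10} {q11}
  W5: {q1,q2,q4,q6,q8,q12} {q5}
  W12: {q4,q6,q8,q12}
  W13: {q4,q8,q12}
  W14: {q4,q8,q12} {q5}
  W15: {q4,q6,q8,q12} {q5}
  W23: {q4,q8,q12} {q9}
  W24: {q4,q8,q12} {q11}
  W25: {q2,q4,q6,q8,q12}
  W34: {q4,q8,q12}
  W35: {q4,q8,q12}
  W45: {q4,q8,q12} {q5}
  W123: {q4,q8,q12}
  W124: {q4,q8,q12}
  W125: {q4,q6,q8,q12}
  W134: {q4,q8,q12}
  W135: {q4,q8,q12}
  W145: {q4,q8,q12} {q5}
  W234: {q4,q8,q12}
  W235: {q4,q8,q12}
  W245: {q4,q8,q12}
  W345: {q4,q8,q12}
  W1234: {q4,q8,q12}
  W1235: {q4,q8,q12}
  W1245: {q4,q8,q12}
  W1345: {q4,q8,q12}
  W2345: {q4,q8,q12}
  W12345: {q4,q8,q12}
C dims 12,15,11,5; δ0: rk 8, SNF 1^8; δ1: rk 7, SNF 1^7; δ2: rk 4, SNF 1^4
Ȟ^0 = (12 − 8) − 0 = 4, so Ȟ^0 ≅ Z^4
Ȟ^1 = (15 − 7) − 8 = 0, so Ȟ^1 ≅ 0
Ȟ^2 = (11 − 4) − 7 = 0, so Ȟ^2 ≅ 0


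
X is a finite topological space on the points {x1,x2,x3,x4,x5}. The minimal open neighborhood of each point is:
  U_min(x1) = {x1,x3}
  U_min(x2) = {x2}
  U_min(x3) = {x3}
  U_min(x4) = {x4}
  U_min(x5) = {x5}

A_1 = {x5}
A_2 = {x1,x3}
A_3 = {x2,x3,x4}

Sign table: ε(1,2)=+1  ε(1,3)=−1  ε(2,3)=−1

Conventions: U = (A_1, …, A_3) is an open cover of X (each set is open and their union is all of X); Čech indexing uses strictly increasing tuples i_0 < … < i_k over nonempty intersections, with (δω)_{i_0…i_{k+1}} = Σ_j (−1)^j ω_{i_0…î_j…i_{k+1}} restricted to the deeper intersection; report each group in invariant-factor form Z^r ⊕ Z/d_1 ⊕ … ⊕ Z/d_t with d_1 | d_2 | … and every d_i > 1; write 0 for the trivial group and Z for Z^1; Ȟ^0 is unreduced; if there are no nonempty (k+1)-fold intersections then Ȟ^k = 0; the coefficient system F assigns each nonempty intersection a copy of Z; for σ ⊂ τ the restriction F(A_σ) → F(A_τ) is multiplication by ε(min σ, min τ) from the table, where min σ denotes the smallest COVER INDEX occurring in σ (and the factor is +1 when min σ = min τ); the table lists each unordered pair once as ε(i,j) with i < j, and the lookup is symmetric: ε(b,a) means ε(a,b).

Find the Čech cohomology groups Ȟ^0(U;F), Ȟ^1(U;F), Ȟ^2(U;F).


nerve simplices:
  A23={x3}
C dims 3,1; δ0: rk 1, SNF 1^1
degree 0: 3−1−0 = 2 → Ȟ^0 ≅ Z^2
degree 1: 1−0−1 = 0 → Ȟ^1 ≅ 0
degree 2: 0−0−0 = 0 → Ȟ^2 ≅ 0

Ȟ^0 = Z^2, Ȟ^1 = 0, Ȟ^2 = 0


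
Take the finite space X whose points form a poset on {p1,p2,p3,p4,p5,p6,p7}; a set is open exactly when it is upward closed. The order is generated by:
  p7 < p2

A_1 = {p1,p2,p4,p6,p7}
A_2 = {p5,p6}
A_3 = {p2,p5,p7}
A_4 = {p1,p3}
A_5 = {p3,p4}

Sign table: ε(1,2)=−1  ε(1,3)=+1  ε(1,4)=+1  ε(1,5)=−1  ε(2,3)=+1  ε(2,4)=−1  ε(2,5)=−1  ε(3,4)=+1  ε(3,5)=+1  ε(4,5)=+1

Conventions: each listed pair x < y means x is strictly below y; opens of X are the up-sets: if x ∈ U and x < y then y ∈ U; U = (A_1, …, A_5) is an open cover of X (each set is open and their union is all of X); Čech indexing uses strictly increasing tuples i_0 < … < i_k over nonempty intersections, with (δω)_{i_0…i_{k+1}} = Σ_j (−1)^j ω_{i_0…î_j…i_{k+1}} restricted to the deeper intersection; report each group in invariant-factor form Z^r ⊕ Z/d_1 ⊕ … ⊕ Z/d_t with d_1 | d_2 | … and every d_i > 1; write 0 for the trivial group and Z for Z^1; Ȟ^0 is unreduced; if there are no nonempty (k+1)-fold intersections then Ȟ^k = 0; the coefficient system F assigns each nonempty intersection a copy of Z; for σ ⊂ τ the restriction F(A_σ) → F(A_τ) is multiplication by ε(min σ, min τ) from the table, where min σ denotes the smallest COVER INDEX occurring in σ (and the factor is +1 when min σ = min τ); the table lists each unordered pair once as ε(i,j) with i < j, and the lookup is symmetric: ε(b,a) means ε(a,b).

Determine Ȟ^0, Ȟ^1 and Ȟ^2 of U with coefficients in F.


Ȟ^0 = 0; Ȟ^1 = Z ⊕ Z/2; Ȟ^2 = 0

nerve simplices:
  A12={p6} A13={p2,p7} A14={p1} A15={p4} A23={p5} A45={p3}
C dims 5,6; δ0: rk 5, SNF 1^4·2
degree 0: 5−5−0 = 0 → Ȟ^0 ≅ 0
degree 1: 6−0−5 = 1 plus torsion [2] → Ȟ^1 ≅ Z ⊕ Z/2
degree 2: 0−0−0 = 0 → Ȟ^2 ≅ 0


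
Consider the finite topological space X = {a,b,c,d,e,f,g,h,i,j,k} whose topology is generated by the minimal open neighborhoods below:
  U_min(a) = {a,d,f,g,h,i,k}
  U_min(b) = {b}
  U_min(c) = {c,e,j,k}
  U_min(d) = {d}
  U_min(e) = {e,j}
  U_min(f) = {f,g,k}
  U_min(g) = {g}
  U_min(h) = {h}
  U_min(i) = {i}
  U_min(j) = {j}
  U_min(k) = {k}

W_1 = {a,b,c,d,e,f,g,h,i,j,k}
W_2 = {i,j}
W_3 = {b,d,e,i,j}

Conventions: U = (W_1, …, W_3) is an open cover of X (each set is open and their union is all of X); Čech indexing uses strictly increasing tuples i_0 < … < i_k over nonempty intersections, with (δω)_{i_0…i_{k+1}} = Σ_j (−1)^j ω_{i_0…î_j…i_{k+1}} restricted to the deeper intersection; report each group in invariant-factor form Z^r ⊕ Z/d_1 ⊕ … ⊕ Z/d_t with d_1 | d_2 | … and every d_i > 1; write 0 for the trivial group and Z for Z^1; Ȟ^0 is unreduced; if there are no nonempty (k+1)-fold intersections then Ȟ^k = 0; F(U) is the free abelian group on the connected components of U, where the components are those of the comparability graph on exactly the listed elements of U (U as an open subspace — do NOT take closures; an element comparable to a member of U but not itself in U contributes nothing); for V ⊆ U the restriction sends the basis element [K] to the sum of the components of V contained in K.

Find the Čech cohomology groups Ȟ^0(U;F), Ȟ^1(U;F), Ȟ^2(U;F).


intersection data:
  W12={i,j} W13={b,d,e,i,j} W23={i,j}
  W123={i,j}
components per intersection:
  W1: {a,c,d,e,f,g,h,i,j,k} {b}
  W2: {i} {j}
  W3: {b} {d} {e,j} {i}
  W12: {i} {j}
  W13: {b} {d} {e,j} {i}
  W23: {i} {j}
  W123: {i} {j}
C dims 8,8,2; δ0: rk 6, SNF 1^6; δ1: rk 2, SNF 1^2
Ȟ^0 = (8 − 6) − 0 = 2, so Ȟ^0 ≅ Z^2
Ȟ^1 = (8 − 2) − 6 = 0, so Ȟ^1 ≅ 0
Ȟ^2 = (2 − 0) − 2 = 0, so Ȟ^2 ≅ 0

Ȟ^0 ≅ Z^2, Ȟ^1 ≅ 0 and Ȟ^2 ≅ 0


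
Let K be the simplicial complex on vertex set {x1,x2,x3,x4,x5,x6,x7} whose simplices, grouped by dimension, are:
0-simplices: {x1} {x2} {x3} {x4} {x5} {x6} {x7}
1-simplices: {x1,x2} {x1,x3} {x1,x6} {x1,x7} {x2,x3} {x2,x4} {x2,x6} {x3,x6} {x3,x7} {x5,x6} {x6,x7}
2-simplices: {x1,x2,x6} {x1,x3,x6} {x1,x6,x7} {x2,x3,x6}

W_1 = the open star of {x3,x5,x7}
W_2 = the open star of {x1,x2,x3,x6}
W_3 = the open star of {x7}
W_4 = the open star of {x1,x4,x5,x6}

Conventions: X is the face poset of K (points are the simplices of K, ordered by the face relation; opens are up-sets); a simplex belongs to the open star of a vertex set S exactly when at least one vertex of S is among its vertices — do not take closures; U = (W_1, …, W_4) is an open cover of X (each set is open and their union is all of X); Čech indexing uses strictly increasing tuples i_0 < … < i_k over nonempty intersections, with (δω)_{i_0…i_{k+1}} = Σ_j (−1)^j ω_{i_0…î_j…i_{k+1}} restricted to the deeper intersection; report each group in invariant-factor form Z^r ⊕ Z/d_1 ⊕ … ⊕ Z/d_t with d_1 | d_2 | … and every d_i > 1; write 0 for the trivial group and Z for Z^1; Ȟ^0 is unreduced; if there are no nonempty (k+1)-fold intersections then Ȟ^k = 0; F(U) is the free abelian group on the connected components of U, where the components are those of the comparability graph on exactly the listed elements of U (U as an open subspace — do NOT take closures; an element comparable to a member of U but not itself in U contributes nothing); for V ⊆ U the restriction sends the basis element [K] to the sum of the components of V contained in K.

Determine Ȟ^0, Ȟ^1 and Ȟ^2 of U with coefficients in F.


Ȟ^0(U;F) ≅ Z, Ȟ^1(U;F) ≅ Z and Ȟ^2(U;F) ≅ 0

intersection data:
  W1={{x3},{x5},{x7},{x1,x3},{x1,x7},{x2,x3},{x3,x6},{x3,x7},{x5,x6},{x6,x7},{x1,x3,x6},{x1,x6,x7},{x2,x3,x6}} W2={{x1},{x2},{x3},{x6},{x1,x2},{x1,x3},{x1,x6},{x1,x7},{x2,x3},{x2,x4},{x2,x6},{x3,x6},{x3,x7},{x5,x6},{x6,x7},{x1,x2,x6},{x1,x3,x6},{x1,x6,x7},{x2,x3,x6}} W3={{x7},{x1,x7},{x3,x7},{x6,x7},{x1,x6,x7}} W4={{x1},{x4},{x5},{x6},{x1,x2},{x1,x3},{x1,x6},{x1,x7},{x2,x4},{x2,x6},{x3,x6},{x5,x6},{x6,x7},{x1,x2,x6},{x1,x3,x6},{x1,x6,x7},{x2,x3,x6}}
  W12={{x3},{x1,x3},{x1,x7},{x2,x3},{x3,x6},{x3,x7},{x5,x6},{x6,x7},{x1,x3,x6},{x1,x6,x7},{x2,x3,x6}} W13={{x7},{x1,x7},{x3,x7},{x6,x7},{x1,x6,x7}} W14={{x5},{x1,x3},{x1,x7},{x3,x6},{x5,x6},{x6,x7},{x1,x3,x6},{x1,x6,x7},{x2,x3,x6}} W23={{x1,x7},{x3,x7},{x6,x7},{x1,x6,x7}} W24={{x1},{x6},{x1,x2},{x1,x3},{x1,x6},{x1,x7},{x2,x4},{x2,x6},{x3,x6},{x5,x6},{x6,x7},{x1,x2,x6},{x1,x3,x6},{x1,x6,x7},{x2,x3,x6}} W34={{x1,x7},{x6,x7},{x1,x6,x7}}
  W123={{x1,x7},{x3,x7},{x6,x7},{x1,x6,x7}} W124={{x1,x3},{x1,x7},{x3,x6},{x5,x6},{x6,x7},{x1,x3,x6},{x1,x6,x7},{x2,x3,x6}} W134={{x1,x7},{x6,x7},{x1,x6,x7}} W234={{x1,x7},{x6,x7},{x1,x6,x7}}
  W1234={{x1,x7},{x6,x7},{x1,x6,x7}}
components per intersection:
  W1: {{x3},{x7},{x1,x3},{x1,x7},{x2,x3},{x3,x6},{x3,x7},{x6,x7},{x1,x3,x6},{x1,x6,x7},{x2,x3,x6}} {{x5},{x5,x6}}
  W2: {{x1},{x2},{x3},{x6},{x1,x2},{x1,x3},{x1,x6},{x1,x7},{x2,x3},{x2,x4},{x2,x6},{x3,x6},{x3,x7},{x5,x6},{x6,x7},{x1,x2,x6},{x1,x3,x6},{x1,x6,x7},{x2,x3,x6}}
  W3: {{x7},{x1,x7},{x3,x7},{x6,x7},{x1,x6,x7}}
  W4: {{x1},{x5},{x6},{x1,x2},{x1,x3},{x1,x6},{x1,x7},{x2,x6},{x3,x6},{x5,x6},{x6,x7},{x1,x2,x6},{x1,x3,x6},{x1,x6,x7},{x2,x3,x6}} {{x4},{x2,x4}}
  W12: {{x3},{x1,x3},{x2,x3},{x3,x6},{x3,x7},{x1,x3,x6},{x2,x3,x6}} {{x1,x7},{x6,x7},{x1,x6,x7}} {{x5,x6}}
  W13: {{x7},{x1,x7},{x3,x7},{x6,x7},{x1,x6,x7}}
  W14: {{x5},{x5,x6}} {{x1,x3},{x3,x6},{x1,x3,x6},{x2,x3,x6}} {{x1,x7},{x6,x7},{x1,x6,x7}}
  W23: {{x1,x7},{x6,x7},{x1,x6,x7}} {{x3,x7}}
  W24: {{x1},{x6},{x1,x2},{x1,x3},{x1,x6},{x1,x7},{x2,x6},{x3,x6},{x5,x6},{x6,x7},{x1,x2,x6},{x1,x3,x6},{x1,x6,x7},{x2,x3,x6}} {{x2,x4}}
  W34: {{x1,x7},{x6,x7},{x1,x6,x7}}
  W123: {{x1,x7},{x6,x7},{x1,x6,x7}} {{x3,x7}}
  W124: {{x1,x3},{x3,x6},{x1,x3,x6},{x2,x3,x6}} {{x1,x7},{x6,x7},{x1,x6,x7}} {{x5,x6}}
  W134: {{x1,x7},{x6,x7},{x1,x6,x7}}
  W234: {{x1,x7},{x6,x7},{x1,x6,x7}}
  W1234: {{x1,x7},{x6,x7},{x1,x6,x7}}
C dims 6,12,7,1; δ0: rk 5, SNF 1^5; δ1: rk 6, SNF 1^6; δ2: rk 1, SNF 1^1
Ȟ^0 = (6 − 5) − 0 = 1, so Ȟ^0 ≅ Z
Ȟ^1 = (12 − 6) − 5 = 1, so Ȟ^1 ≅ Z
Ȟ^2 = (7 − 1) − 6 = 0, so Ȟ^2 ≅ 0
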